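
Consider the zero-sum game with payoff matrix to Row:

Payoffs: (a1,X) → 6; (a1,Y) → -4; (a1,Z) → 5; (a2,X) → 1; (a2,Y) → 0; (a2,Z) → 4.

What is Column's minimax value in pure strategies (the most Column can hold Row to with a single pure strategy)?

0

Column maxima: X → 6, Y → 0, Z → 5.
The smallest of these is 0.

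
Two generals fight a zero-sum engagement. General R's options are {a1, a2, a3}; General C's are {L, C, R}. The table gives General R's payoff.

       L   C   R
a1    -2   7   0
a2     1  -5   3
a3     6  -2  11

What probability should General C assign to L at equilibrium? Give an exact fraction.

9/17

Row minima: a1 → -2, a2 → -5, a3 → -2; maximin = -2.
Column maxima: L → 6, C → 7, R → 11; minimax = 6.
-2 ≠ 6, so there is no saddle point; optimal play is mixed.
a2 is strictly dominated by a3, so General R never plays it.
R is strictly dominated by L (it gives General R strictly more in every row), so General C never plays it.
On the remaining 2×2 (a1, a3 vs L, C):
Let General R play a1 with probability p. Expected payoff against L: (-2)p + 6(1−p) = −8p + 6; against C: 7p + (-2)(1−p) = 9p − 2.
Setting these equal: −8p + 6 = 9p − 2 ⇒ −17p = -8 ⇒ p = 8/17, and the value is (-8)·(8/17) + 6 = 38/17.
For General C: with q = P(L), equating a1's and a3's payoffs gives −9q + 7 = 8q − 2 ⇒ q = 9/17.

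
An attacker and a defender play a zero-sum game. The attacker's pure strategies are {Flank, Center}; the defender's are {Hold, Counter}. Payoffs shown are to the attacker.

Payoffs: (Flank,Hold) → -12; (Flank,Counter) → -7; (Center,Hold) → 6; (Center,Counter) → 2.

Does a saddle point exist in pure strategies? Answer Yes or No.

Row minima: Flank → -12, Center → 2; maximin = 2.
Column maxima: Hold → 6, Counter → 2; minimax = 2.
maximin = minimax = 2, so a saddle point exists.

Yes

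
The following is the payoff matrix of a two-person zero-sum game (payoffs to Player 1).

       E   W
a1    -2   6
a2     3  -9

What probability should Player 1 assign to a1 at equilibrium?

3/5

Row minima: a1 → -2, a2 → -9; maximin = -2.
Column maxima: E → 3, W → 6; minimax = 3.
-2 ≠ 3, so there is no saddle point; optimal play is mixed.
Let Player 1 play a1 with probability p. Expected payoff against E: (-2)p + 3(1−p) = −5p + 3; against W: 6p + (-9)(1−p) = 15p − 9.
Setting these equal: −5p + 3 = 15p − 9 ⇒ −20p = -12 ⇒ p = 3/5, and the value is (-5)·(3/5) + 3 = 0.
For Player 2: with q = P(E), equating a1's and a2's payoffs gives −8q + 6 = 12q − 9 ⇒ q = 3/4.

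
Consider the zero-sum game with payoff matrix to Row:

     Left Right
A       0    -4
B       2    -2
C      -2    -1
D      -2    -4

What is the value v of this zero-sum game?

Row minima: A → -4, B → -2, C → -2, D → -4; maximin = -2.
Column maxima: Left → 2, Right → -1; minimax = -1.
-2 ≠ -1, so there is no saddle point; optimal play is mixed.
A is strictly dominated by B, so Row never plays it.
D is strictly dominated by B, so Row never plays it.
On the remaining 2×2 (B, C vs Left, Right):
Let Row play B with probability p. Expected payoff against Left: 2p + (-2)(1−p) = 4p − 2; against Right: (-2)p + (-1)(1−p) = −p − 1.
Setting these equal: 4p − 2 = −p − 1 ⇒ 5p = 1 ⇒ p = 1/5, and the value is (4)·(1/5) − 2 = -6/5.
For Column: with q = P(Left), equating B's and C's payoffs gives 4q − 2 = −q − 1 ⇒ q = 1/5.

-6/5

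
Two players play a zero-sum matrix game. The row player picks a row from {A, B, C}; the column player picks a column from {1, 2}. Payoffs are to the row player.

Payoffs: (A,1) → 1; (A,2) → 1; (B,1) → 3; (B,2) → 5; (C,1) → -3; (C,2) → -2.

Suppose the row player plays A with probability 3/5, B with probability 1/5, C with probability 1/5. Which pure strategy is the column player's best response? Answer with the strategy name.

If the column player plays 1, the row player's expected payoff is (3/5)·1 + (1/5)·3 + (1/5)·(-3) = 3/5.
If the column player plays 2, the row player's expected payoff is (3/5)·1 + (1/5)·5 + (1/5)·(-2) = 6/5.
The column player minimizes the row player's payoff; the smallest is 3/5, so the best response is 1.

1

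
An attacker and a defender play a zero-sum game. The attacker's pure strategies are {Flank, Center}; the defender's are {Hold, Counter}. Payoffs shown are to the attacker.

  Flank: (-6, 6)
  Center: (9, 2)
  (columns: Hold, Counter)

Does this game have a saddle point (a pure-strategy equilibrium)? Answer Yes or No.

No

Row minima: Flank → -6, Center → 2; maximin = 2.
Column maxima: Hold → 9, Counter → 6; minimax = 6.
2 ≠ 6, so no pure-strategy equilibrium exists.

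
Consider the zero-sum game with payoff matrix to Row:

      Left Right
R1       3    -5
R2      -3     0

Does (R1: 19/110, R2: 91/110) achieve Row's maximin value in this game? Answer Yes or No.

Against Left this mix gives (19/110)·3 + (91/110)·(-3) = -108/55.
Against Right this mix gives (19/110)·(-5) + (91/110)·0 = -19/22.
Column will play Left, holding Row to -108/55. Shifting weight toward the row that does better against Left would raise this floor (the equalizing mix achieves -15/11 against both Left and Right), so the proposed strategy is not optimal.

No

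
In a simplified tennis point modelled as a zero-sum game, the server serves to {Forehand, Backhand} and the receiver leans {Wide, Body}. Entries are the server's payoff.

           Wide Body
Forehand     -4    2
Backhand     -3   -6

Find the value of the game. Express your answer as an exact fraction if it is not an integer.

-10/3

Row minima: Forehand → -4, Backhand → -6; maximin = -4.
Column maxima: Wide → -3, Body → 2; minimax = -3.
-4 ≠ -3, so there is no saddle point; optimal play is mixed.
Let the server play Forehand with probability p. Expected payoff against Wide: (-4)p + (-3)(1−p) = −p − 3; against Body: 2p + (-6)(1−p) = 8p − 6.
Setting these equal: −p − 3 = 8p − 6 ⇒ −9p = -3 ⇒ p = 1/3, and the value is (-1)·(1/3) − 3 = -10/3.
For the receiver: with q = P(Wide), equating Forehand's and Backhand's payoffs gives −6q + 2 = 3q − 6 ⇒ q = 8/9.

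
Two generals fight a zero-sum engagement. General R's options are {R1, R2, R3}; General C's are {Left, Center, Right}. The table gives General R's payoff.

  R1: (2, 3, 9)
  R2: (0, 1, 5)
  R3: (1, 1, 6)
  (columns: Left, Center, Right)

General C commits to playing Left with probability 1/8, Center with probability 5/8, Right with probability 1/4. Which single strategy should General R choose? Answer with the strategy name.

R1

Expected payoff of R1: (1/8)·2 + (5/8)·3 + (1/4)·9 = 35/8.
Expected payoff of R2: (1/8)·0 + (5/8)·1 + (1/4)·5 = 15/8.
Expected payoff of R3: (1/8)·1 + (5/8)·1 + (1/4)·6 = 9/4.
The largest is 35/8, so General R's best response is R1.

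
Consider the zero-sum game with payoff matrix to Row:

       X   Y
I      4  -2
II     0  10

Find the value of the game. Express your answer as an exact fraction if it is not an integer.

Row minima: I → -2, II → 0; maximin = 0.
Column maxima: X → 4, Y → 10; minimax = 4.
0 ≠ 4, so there is no saddle point; optimal play is mixed.
Let Row play I with probability p. Expected payoff against X: 4p + 0(1−p) = 4p; against Y: (-2)p + 10(1−p) = −12p + 10.
Setting these equal: 4p = −12p + 10 ⇒ 16p = 10 ⇒ p = 5/8, and the value is (4)·(5/8) = 5/2.
For Column: with q = P(X), equating I's and II's payoffs gives 6q − 2 = −10q + 10 ⇒ q = 3/4.

5/2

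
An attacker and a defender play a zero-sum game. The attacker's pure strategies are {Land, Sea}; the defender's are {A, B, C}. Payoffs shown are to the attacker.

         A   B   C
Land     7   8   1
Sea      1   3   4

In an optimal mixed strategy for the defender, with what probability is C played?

2/3

Row minima: Land → 1, Sea → 1; maximin = 1.
Column maxima: A → 7, B → 8, C → 4; minimax = 4.
1 ≠ 4, so there is no saddle point; optimal play is mixed.
B is strictly dominated by A (it gives the attacker strictly more in every row), so the defender never plays it.
On the remaining 2×2 (Land, Sea vs A, C):
Let the attacker play Land with probability p. Expected payoff against A: 7p + 1(1−p) = 6p + 1; against C: 1p + 4(1−p) = −3p + 4.
Setting these equal: 6p + 1 = −3p + 4 ⇒ 9p = 3 ⇒ p = 1/3, and the value is (6)·(1/3) + 1 = 3.
For the defender: with q = P(A), equating Land's and Sea's payoffs gives 6q + 1 = −3q + 4 ⇒ q = 1/3.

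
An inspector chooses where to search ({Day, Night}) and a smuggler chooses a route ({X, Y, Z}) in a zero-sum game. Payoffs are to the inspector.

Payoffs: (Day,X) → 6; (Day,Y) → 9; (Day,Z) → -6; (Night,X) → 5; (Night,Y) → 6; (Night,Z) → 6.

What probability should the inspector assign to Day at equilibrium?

Row minima: Day → -6, Night → 5; maximin = 5.
Column maxima: X → 6, Y → 9, Z → 6; minimax = 6.
5 ≠ 6, so there is no saddle point; optimal play is mixed.
Y is strictly dominated by X (it gives the inspector strictly more in every row), so the smuggler never plays it.
On the remaining 2×2 (Day, Night vs X, Z):
Let the inspector play Day with probability p. Expected payoff against X: 6p + 5(1−p) = p + 5; against Z: (-6)p + 6(1−p) = −12p + 6.
Setting these equal: p + 5 = −12p + 6 ⇒ 13p = 1 ⇒ p = 1/13, and the value is (1)·(1/13) + 5 = 66/13.
For the smuggler: with q = P(X), equating Day's and Night's payoffs gives 12q − 6 = −q + 6 ⇒ q = 12/13.

1/13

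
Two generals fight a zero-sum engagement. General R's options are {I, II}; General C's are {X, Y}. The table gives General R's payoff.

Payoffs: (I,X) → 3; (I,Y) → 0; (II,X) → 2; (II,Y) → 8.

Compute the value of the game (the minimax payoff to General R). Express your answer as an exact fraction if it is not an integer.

8/3

Row minima: I → 0, II → 2; maximin = 2.
Column maxima: X → 3, Y → 8; minimax = 3.
2 ≠ 3, so there is no saddle point; optimal play is mixed.
Let General R play I with probability p. Expected payoff against X: 3p + 2(1−p) = p + 2; against Y: 0p + 8(1−p) = −8p + 8.
Setting these equal: p + 2 = −8p + 8 ⇒ 9p = 6 ⇒ p = 2/3, and the value is (1)·(2/3) + 2 = 8/3.
For General C: with q = P(X), equating I's and II's payoffs gives 3q = −6q + 8 ⇒ q = 8/9.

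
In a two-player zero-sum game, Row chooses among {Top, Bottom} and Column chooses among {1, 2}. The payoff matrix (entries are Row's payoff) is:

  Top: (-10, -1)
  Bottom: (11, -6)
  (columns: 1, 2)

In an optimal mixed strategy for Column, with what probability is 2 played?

21/26

Row minima: Top → -10, Bottom → -6; maximin = -6.
Column maxima: 1 → 11, 2 → -1; minimax = -1.
-6 ≠ -1, so there is no saddle point; optimal play is mixed.
Let Row play Top with probability p. Expected payoff against 1: (-10)p + 11(1−p) = −21p + 11; against 2: (-1)p + (-6)(1−p) = 5p − 6.
Setting these equal: −21p + 11 = 5p − 6 ⇒ −26p = -17 ⇒ p = 17/26, and the value is (-21)·(17/26) + 11 = -71/26.
For Column: with q = P(1), equating Top's and Bottom's payoffs gives −9q − 1 = 17q − 6 ⇒ q = 5/26.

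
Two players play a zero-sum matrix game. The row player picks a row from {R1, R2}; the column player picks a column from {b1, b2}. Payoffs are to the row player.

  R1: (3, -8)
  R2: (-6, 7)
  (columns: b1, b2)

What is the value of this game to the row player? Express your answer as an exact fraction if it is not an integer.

Row minima: R1 → -8, R2 → -6; maximin = -6.
Column maxima: b1 → 3, b2 → 7; minimax = 3.
-6 ≠ 3, so there is no saddle point; optimal play is mixed.
Let the row player play R1 with probability p. Expected payoff against b1: 3p + (-6)(1−p) = 9p − 6; against b2: (-8)p + 7(1−p) = −15p + 7.
Setting these equal: 9p − 6 = −15p + 7 ⇒ 24p = 13 ⇒ p = 13/24, and the value is (9)·(13/24) − 6 = -9/8.
For the column player: with q = P(b1), equating R1's and R2's payoffs gives 11q − 8 = −13q + 7 ⇒ q = 5/8.

-9/8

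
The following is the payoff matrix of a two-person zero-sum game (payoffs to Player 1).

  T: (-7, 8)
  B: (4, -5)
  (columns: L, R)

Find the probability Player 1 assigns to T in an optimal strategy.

Row minima: T → -7, B → -5; maximin = -5.
Column maxima: L → 4, R → 8; minimax = 4.
-5 ≠ 4, so there is no saddle point; optimal play is mixed.
Let Player 1 play T with probability p. Expected payoff against L: (-7)p + 4(1−p) = −11p + 4; against R: 8p + (-5)(1−p) = 13p − 5.
Setting these equal: −11p + 4 = 13p − 5 ⇒ −24p = -9 ⇒ p = 3/8, and the value is (-11)·(3/8) + 4 = -1/8.
For Player 2: with q = P(L), equating T's and B's payoffs gives −15q + 8 = 9q − 5 ⇒ q = 13/24.

3/8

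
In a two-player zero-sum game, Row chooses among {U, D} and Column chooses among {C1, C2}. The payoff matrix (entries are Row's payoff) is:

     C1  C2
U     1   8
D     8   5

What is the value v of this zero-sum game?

Row minima: U → 1, D → 5; maximin = 5.
Column maxima: C1 → 8, C2 → 8; minimax = 8.
5 ≠ 8, so there is no saddle point; optimal play is mixed.
Let Row play U with probability p. Expected payoff against C1: 1p + 8(1−p) = −7p + 8; against C2: 8p + 5(1−p) = 3p + 5.
Setting these equal: −7p + 8 = 3p + 5 ⇒ −10p = -3 ⇒ p = 3/10, and the value is (-7)·(3/10) + 8 = 59/10.
For Column: with q = P(C1), equating U's and D's payoffs gives −7q + 8 = 3q + 5 ⇒ q = 3/10.

59/10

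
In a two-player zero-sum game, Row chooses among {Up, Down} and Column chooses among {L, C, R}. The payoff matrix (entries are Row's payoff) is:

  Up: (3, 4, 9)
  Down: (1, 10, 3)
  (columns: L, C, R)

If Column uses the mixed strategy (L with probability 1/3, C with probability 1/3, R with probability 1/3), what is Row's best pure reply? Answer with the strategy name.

Up

Expected payoff of Up: (1/3)·3 + (1/3)·4 + (1/3)·9 = 16/3.
Expected payoff of Down: (1/3)·1 + (1/3)·10 + (1/3)·3 = 14/3.
The largest is 16/3, so Row's best response is Up.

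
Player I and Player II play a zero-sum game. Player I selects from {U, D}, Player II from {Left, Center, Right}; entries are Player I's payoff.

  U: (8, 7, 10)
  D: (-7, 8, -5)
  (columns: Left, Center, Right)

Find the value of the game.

113/16

Row minima: U → 7, D → -7; maximin = 7.
Column maxima: Left → 8, Center → 8, Right → 10; minimax = 8.
7 ≠ 8, so there is no saddle point; optimal play is mixed.
Right is strictly dominated by Left (it gives Player I strictly more in every row), so Player II never plays it.
On the remaining 2×2 (U, D vs Left, Center):
Let Player I play U with probability p. Expected payoff against Left: 8p + (-7)(1−p) = 15p − 7; against Center: 7p + 8(1−p) = −p + 8.
Setting these equal: 15p − 7 = −p + 8 ⇒ 16p = 15 ⇒ p = 15/16, and the value is (15)·(15/16) − 7 = 113/16.
For Player II: with q = P(Left), equating U's and D's payoffs gives q + 7 = −15q + 8 ⇒ q = 1/16.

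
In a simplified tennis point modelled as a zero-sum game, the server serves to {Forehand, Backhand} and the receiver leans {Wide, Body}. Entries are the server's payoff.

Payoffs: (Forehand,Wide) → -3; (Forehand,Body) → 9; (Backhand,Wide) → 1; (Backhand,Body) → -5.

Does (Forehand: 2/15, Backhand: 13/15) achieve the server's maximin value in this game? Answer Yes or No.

Against Wide this mix gives (2/15)·(-3) + (13/15)·1 = 7/15.
Against Body this mix gives (2/15)·9 + (13/15)·(-5) = -47/15.
The receiver will play Body, holding the server to -47/15. Shifting weight toward the row that does better against Body would raise this floor (the equalizing mix achieves -1/3 against both Body and Wide), so the proposed strategy is not optimal.

No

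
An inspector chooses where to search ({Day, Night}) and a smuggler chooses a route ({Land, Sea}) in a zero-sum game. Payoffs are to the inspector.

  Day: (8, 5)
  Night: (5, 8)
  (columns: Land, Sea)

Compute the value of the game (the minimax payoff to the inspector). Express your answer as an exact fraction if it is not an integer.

Row minima: Day → 5, Night → 5; maximin = 5.
Column maxima: Land → 8, Sea → 8; minimax = 8.
5 ≠ 8, so there is no saddle point; optimal play is mixed.
Let the inspector play Day with probability p. Expected payoff against Land: 8p + 5(1−p) = 3p + 5; against Sea: 5p + 8(1−p) = −3p + 8.
Setting these equal: 3p + 5 = −3p + 8 ⇒ 6p = 3 ⇒ p = 1/2, and the value is (3)·(1/2) + 5 = 13/2.
For the smuggler: with q = P(Land), equating Day's and Night's payoffs gives 3q + 5 = −3q + 8 ⇒ q = 1/2.

13/2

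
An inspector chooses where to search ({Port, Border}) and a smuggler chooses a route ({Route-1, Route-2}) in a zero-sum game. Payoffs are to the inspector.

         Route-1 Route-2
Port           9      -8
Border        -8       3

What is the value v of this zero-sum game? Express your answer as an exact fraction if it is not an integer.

-37/28

Row minima: Port → -8, Border → -8; maximin = -8.
Column maxima: Route-1 → 9, Route-2 → 3; minimax = 3.
-8 ≠ 3, so there is no saddle point; optimal play is mixed.
Let the inspector play Port with probability p. Expected payoff against Route-1: 9p + (-8)(1−p) = 17p − 8; against Route-2: (-8)p + 3(1−p) = −11p + 3.
Setting these equal: 17p − 8 = −11p + 3 ⇒ 28p = 11 ⇒ p = 11/28, and the value is (17)·(11/28) − 8 = -37/28.
For the smuggler: with q = P(Route-1), equating Port's and Border's payoffs gives 17q − 8 = −11q + 3 ⇒ q = 11/28.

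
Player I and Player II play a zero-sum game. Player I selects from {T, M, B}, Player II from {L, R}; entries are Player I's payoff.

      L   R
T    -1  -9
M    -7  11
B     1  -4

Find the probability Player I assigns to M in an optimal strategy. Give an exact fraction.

Row minima: T → -9, M → -7, B → -4; maximin = -4.
Column maxima: L → 1, R → 11; minimax = 1.
-4 ≠ 1, so there is no saddle point; optimal play is mixed.
T is strictly dominated by B, so Player I never plays it.
On the remaining 2×2 (M, B vs L, R):
Let Player I play M with probability p. Expected payoff against L: (-7)p + 1(1−p) = −8p + 1; against R: 11p + (-4)(1−p) = 15p − 4.
Setting these equal: −8p + 1 = 15p − 4 ⇒ −23p = -5 ⇒ p = 5/23, and the value is (-8)·(5/23) + 1 = -17/23.
For Player II: with q = P(L), equating M's and B's payoffs gives −18q + 11 = 5q − 4 ⇒ q = 15/23.

5/23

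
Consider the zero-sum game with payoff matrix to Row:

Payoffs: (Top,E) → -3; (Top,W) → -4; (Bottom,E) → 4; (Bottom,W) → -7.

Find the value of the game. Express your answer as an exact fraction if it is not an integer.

Row minima: Top → -4, Bottom → -7; maximin = -4.
Column maxima: E → 4, W → -4; minimax = -4.
Since maximin = minimax = -4, there is a saddle point and the value is -4.

-4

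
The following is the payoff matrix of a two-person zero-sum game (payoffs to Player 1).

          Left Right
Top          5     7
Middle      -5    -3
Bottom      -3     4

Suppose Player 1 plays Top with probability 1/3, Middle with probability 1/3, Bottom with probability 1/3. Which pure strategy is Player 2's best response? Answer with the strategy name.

Left

If Player 2 plays Left, Player 1's expected payoff is (1/3)·5 + (1/3)·(-5) + (1/3)·(-3) = -1.
If Player 2 plays Right, Player 1's expected payoff is (1/3)·7 + (1/3)·(-3) + (1/3)·4 = 8/3.
Player 2 minimizes Player 1's payoff; the smallest is -1, so the best response is Left.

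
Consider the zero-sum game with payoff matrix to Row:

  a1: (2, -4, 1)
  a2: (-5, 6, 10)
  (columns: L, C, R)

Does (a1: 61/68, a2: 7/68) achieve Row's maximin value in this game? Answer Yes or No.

No

Against L this mix gives (61/68)·2 + (7/68)·(-5) = 87/68.
Against C this mix gives (61/68)·(-4) + (7/68)·6 = -101/34.
Against R this mix gives (61/68)·1 + (7/68)·10 = 131/68.
Column will play C, holding Row to -101/34. Shifting weight toward the row that does better against C would raise this floor (the equalizing mix achieves -8/17 against both C and L), so the proposed strategy is not optimal.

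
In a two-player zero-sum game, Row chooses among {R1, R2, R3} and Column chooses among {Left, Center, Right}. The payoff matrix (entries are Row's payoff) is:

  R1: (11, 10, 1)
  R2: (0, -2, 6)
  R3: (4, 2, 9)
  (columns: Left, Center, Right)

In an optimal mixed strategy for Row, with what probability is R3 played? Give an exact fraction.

9/16

Row minima: R1 → 1, R2 → -2, R3 → 2; maximin = 2.
Column maxima: Left → 11, Center → 10, Right → 9; minimax = 9.
2 ≠ 9, so there is no saddle point; optimal play is mixed.
R2 is strictly dominated by R3, so Row never plays it.
Left is strictly dominated by Center (it gives Row strictly more in every row), so Column never plays it.
On the remaining 2×2 (R1, R3 vs Center, Right):
Let Row play R1 with probability p. Expected payoff against Center: 10p + 2(1−p) = 8p + 2; against Right: 1p + 9(1−p) = −8p + 9.
Setting these equal: 8p + 2 = −8p + 9 ⇒ 16p = 7 ⇒ p = 7/16, and the value is (8)·(7/16) + 2 = 11/2.
For Column: with q = P(Center), equating R1's and R3's payoffs gives 9q + 1 = −7q + 9 ⇒ q = 1/2.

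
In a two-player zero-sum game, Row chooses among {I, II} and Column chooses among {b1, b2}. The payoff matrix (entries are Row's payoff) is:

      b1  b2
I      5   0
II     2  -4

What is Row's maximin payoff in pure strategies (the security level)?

0

Row minima: I → 0, II → -4.
The best of these is 0.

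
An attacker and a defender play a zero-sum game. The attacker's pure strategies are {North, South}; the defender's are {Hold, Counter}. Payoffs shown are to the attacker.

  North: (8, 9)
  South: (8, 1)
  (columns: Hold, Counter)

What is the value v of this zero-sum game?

8

Row minima: North → 8, South → 1; maximin = 8.
Column maxima: Hold → 8, Counter → 9; minimax = 8.
Since maximin = minimax = 8, there is a saddle point and the value is 8.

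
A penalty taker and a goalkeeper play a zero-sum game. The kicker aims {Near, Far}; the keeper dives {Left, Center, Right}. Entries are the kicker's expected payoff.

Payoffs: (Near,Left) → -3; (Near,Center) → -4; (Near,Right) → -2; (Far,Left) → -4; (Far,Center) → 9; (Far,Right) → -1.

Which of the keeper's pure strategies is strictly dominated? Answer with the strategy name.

Right

Left holds the kicker's payoff strictly below Right in every row: -3 < -2, -4 < -1.
So Right is strictly dominated for the keeper.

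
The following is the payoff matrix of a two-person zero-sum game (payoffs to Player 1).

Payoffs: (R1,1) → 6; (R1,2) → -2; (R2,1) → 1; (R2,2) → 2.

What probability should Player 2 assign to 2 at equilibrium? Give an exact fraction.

5/9

Row minima: R1 → -2, R2 → 1; maximin = 1.
Column maxima: 1 → 6, 2 → 2; minimax = 2.
1 ≠ 2, so there is no saddle point; optimal play is mixed.
Let Player 1 play R1 with probability p. Expected payoff against 1: 6p + 1(1−p) = 5p + 1; against 2: (-2)p + 2(1−p) = −4p + 2.
Setting these equal: 5p + 1 = −4p + 2 ⇒ 9p = 1 ⇒ p = 1/9, and the value is (5)·(1/9) + 1 = 14/9.
For Player 2: with q = P(1), equating R1's and R2's payoffs gives 8q − 2 = −q + 2 ⇒ q = 4/9.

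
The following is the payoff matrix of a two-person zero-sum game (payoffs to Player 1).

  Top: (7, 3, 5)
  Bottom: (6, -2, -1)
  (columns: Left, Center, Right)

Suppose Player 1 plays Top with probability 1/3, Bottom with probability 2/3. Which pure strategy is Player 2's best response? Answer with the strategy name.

Center

If Player 2 plays Left, Player 1's expected payoff is (1/3)·7 + (2/3)·6 = 19/3.
If Player 2 plays Center, Player 1's expected payoff is (1/3)·3 + (2/3)·(-2) = -1/3.
If Player 2 plays Right, Player 1's expected payoff is (1/3)·5 + (2/3)·(-1) = 1.
Player 2 minimizes Player 1's payoff; the smallest is -1/3, so the best response is Center.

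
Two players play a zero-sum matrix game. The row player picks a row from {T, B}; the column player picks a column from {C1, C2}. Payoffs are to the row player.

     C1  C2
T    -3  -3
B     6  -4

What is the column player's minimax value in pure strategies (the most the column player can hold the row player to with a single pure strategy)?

-3

Column maxima: C1 → 6, C2 → -3.
The smallest of these is -3.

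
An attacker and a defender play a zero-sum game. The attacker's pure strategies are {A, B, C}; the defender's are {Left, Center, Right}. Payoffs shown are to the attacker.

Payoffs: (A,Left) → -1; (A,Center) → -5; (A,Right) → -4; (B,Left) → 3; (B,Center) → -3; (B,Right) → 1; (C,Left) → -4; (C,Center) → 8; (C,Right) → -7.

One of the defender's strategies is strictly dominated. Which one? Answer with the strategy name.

Right holds the attacker's payoff strictly below Left in every row: -4 < -1, 1 < 3, -7 < -4.
So Left is strictly dominated for the defender.

Left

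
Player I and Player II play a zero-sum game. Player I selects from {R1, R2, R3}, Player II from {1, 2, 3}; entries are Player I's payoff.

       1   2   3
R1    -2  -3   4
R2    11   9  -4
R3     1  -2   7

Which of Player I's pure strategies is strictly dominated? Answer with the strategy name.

R3 gives a strictly higher payoff than R1 against every column: 1 > -2, -2 > -3, 7 > 4.
So R1 is strictly dominated and Player I never plays it.

R1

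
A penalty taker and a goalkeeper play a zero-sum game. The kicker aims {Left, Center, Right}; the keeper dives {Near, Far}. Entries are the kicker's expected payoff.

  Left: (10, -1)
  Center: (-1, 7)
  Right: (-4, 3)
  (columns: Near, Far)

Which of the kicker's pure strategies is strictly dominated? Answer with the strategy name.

Right

Center gives a strictly higher payoff than Right against every column: -1 > -4, 7 > 3.
So Right is strictly dominated and the kicker never plays it.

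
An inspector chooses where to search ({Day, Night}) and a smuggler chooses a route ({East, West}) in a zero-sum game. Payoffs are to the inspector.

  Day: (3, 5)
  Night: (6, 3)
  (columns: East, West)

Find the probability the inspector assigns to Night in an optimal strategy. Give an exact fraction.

2/5

Row minima: Day → 3, Night → 3; maximin = 3.
Column maxima: East → 6, West → 5; minimax = 5.
3 ≠ 5, so there is no saddle point; optimal play is mixed.
Let the inspector play Day with probability p. Expected payoff against East: 3p + 6(1−p) = −3p + 6; against West: 5p + 3(1−p) = 2p + 3.
Setting these equal: −3p + 6 = 2p + 3 ⇒ −5p = -3 ⇒ p = 3/5, and the value is (-3)·(3/5) + 6 = 21/5.
For the smuggler: with q = P(East), equating Day's and Night's payoffs gives −2q + 5 = 3q + 3 ⇒ q = 2/5.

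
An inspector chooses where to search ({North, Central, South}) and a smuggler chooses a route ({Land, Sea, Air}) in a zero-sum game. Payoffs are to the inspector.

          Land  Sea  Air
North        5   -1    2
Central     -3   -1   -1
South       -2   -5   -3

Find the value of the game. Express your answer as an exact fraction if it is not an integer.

-1

Row minima: North → -1, Central → -3, South → -5; maximin = -1.
Column maxima: Land → 5, Sea → -1, Air → 2; minimax = -1.
Since maximin = minimax = -1, there is a saddle point and the value is -1.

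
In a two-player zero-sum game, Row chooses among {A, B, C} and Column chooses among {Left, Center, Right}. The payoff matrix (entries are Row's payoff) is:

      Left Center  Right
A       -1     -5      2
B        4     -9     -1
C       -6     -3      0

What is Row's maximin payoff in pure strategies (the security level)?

Row minima: A → -5, B → -9, C → -6.
The best of these is -5.

-5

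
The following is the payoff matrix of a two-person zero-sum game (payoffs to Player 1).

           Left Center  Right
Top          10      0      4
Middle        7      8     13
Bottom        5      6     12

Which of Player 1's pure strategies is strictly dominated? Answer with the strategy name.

Bottom

Middle gives a strictly higher payoff than Bottom against every column: 7 > 5, 8 > 6, 13 > 12.
So Bottom is strictly dominated and Player 1 never plays it.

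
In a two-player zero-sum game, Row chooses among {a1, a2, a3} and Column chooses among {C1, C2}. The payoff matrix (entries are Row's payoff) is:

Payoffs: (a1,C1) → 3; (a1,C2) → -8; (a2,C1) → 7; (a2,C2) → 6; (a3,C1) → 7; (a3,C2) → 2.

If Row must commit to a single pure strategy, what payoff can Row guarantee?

Row minima: a1 → -8, a2 → 6, a3 → 2.
The best of these is 6.

6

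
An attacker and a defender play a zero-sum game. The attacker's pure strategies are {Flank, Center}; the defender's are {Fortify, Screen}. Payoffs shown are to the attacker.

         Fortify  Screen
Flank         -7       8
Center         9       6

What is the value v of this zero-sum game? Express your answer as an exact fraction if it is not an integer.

19/3

Row minima: Flank → -7, Center → 6; maximin = 6.
Column maxima: Fortify → 9, Screen → 8; minimax = 8.
6 ≠ 8, so there is no saddle point; optimal play is mixed.
Let the attacker play Flank with probability p. Expected payoff against Fortify: (-7)p + 9(1−p) = −16p + 9; against Screen: 8p + 6(1−p) = 2p + 6.
Setting these equal: −16p + 9 = 2p + 6 ⇒ −18p = -3 ⇒ p = 1/6, and the value is (-16)·(1/6) + 9 = 19/3.
For the defender: with q = P(Fortify), equating Flank's and Center's payoffs gives −15q + 8 = 3q + 6 ⇒ q = 1/9.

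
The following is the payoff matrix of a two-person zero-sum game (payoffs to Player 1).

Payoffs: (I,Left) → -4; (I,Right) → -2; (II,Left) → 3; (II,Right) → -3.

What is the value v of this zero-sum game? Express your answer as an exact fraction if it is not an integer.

Row minima: I → -4, II → -3; maximin = -3.
Column maxima: Left → 3, Right → -2; minimax = -2.
-3 ≠ -2, so there is no saddle point; optimal play is mixed.
Let Player 1 play I with probability p. Expected payoff against Left: (-4)p + 3(1−p) = −7p + 3; against Right: (-2)p + (-3)(1−p) = p − 3.
Setting these equal: −7p + 3 = p − 3 ⇒ −8p = -6 ⇒ p = 3/4, and the value is (-7)·(3/4) + 3 = -9/4.
For Player 2: with q = P(Left), equating I's and II's payoffs gives −2q − 2 = 6q − 3 ⇒ q = 1/8.

-9/4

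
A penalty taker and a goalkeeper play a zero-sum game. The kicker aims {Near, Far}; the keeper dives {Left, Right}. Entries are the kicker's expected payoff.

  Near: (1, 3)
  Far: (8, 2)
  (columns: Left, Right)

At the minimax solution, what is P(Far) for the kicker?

Row minima: Near → 1, Far → 2; maximin = 2.
Column maxima: Left → 8, Right → 3; minimax = 3.
2 ≠ 3, so there is no saddle point; optimal play is mixed.
Let the kicker play Near with probability p. Expected payoff against Left: 1p + 8(1−p) = −7p + 8; against Right: 3p + 2(1−p) = p + 2.
Setting these equal: −7p + 8 = p + 2 ⇒ −8p = -6 ⇒ p = 3/4, and the value is (-7)·(3/4) + 8 = 11/4.
For the keeper: with q = P(Left), equating Near's and Far's payoffs gives −2q + 3 = 6q + 2 ⇒ q = 1/8.

1/4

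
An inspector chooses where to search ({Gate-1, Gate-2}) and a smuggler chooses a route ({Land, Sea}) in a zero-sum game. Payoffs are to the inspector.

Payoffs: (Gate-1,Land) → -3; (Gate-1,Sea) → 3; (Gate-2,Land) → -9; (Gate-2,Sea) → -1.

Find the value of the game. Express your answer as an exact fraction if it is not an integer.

Row minima: Gate-1 → -3, Gate-2 → -9; maximin = -3.
Column maxima: Land → -3, Sea → 3; minimax = -3.
Since maximin = minimax = -3, there is a saddle point and the value is -3.

-3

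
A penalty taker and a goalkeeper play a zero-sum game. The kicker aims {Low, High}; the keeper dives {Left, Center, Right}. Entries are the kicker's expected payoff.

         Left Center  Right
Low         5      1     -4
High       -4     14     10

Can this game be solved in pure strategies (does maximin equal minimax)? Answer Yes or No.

Row minima: Low → -4, High → -4; maximin = -4.
Column maxima: Left → 5, Center → 14, Right → 10; minimax = 5.
-4 ≠ 5, so no pure-strategy equilibrium exists.

No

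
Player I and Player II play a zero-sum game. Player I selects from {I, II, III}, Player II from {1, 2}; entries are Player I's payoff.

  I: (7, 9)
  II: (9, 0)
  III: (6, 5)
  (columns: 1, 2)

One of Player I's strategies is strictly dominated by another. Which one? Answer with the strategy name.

III

I gives a strictly higher payoff than III against every column: 7 > 6, 9 > 5.
So III is strictly dominated and Player I never plays it.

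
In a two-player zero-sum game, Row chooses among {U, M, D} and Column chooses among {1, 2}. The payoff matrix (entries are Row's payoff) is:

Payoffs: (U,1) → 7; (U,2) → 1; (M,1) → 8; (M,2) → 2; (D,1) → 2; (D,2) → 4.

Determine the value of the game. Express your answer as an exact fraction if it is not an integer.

Row minima: U → 1, M → 2, D → 2; maximin = 2.
Column maxima: 1 → 8, 2 → 4; minimax = 4.
2 ≠ 4, so there is no saddle point; optimal play is mixed.
U is strictly dominated by M, so Row never plays it.
On the remaining 2×2 (M, D vs 1, 2):
Let Row play M with probability p. Expected payoff against 1: 8p + 2(1−p) = 6p + 2; against 2: 2p + 4(1−p) = −2p + 4.
Setting these equal: 6p + 2 = −2p + 4 ⇒ 8p = 2 ⇒ p = 1/4, and the value is (6)·(1/4) + 2 = 7/2.
For Column: with q = P(1), equating M's and D's payoffs gives 6q + 2 = −2q + 4 ⇒ q = 1/4.

7/2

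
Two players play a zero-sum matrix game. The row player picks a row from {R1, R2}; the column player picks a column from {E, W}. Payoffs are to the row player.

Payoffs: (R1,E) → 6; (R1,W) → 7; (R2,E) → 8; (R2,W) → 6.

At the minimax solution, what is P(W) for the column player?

2/3

Row minima: R1 → 6, R2 → 6; maximin = 6.
Column maxima: E → 8, W → 7; minimax = 7.
6 ≠ 7, so there is no saddle point; optimal play is mixed.
Let the row player play R1 with probability p. Expected payoff against E: 6p + 8(1−p) = −2p + 8; against W: 7p + 6(1−p) = p + 6.
Setting these equal: −2p + 8 = p + 6 ⇒ −3p = -2 ⇒ p = 2/3, and the value is (-2)·(2/3) + 8 = 20/3.
For the column player: with q = P(E), equating R1's and R2's payoffs gives −q + 7 = 2q + 6 ⇒ q = 1/3.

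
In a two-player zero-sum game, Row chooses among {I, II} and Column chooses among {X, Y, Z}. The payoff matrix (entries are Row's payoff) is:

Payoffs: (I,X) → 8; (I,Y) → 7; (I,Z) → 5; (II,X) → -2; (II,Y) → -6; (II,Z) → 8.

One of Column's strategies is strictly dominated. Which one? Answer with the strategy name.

X

Y holds Row's payoff strictly below X in every row: 7 < 8, -6 < -2.
So X is strictly dominated for Column.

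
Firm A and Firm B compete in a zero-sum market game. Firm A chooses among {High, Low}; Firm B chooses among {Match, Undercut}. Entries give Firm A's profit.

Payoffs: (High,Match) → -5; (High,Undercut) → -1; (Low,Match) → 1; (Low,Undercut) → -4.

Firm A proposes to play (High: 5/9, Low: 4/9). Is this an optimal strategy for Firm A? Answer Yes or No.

Against Match this mix gives (5/9)·(-5) + (4/9)·1 = -7/3.
Against Undercut this mix gives (5/9)·(-1) + (4/9)·(-4) = -7/3.
All of Firm B's active replies (Match, Undercut) yield -7/3, and no column does worse for Firm A. The mix makes Firm B indifferent and guarantees -7/3, so it is optimal.

Yes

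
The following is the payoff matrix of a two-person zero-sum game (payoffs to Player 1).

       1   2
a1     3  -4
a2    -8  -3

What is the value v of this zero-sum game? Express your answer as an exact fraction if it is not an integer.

-41/12

Row minima: a1 → -4, a2 → -8; maximin = -4.
Column maxima: 1 → 3, 2 → -3; minimax = -3.
-4 ≠ -3, so there is no saddle point; optimal play is mixed.
Let Player 1 play a1 with probability p. Expected payoff against 1: 3p + (-8)(1−p) = 11p − 8; against 2: (-4)p + (-3)(1−p) = −p − 3.
Setting these equal: 11p − 8 = −p − 3 ⇒ 12p = 5 ⇒ p = 5/12, and the value is (11)·(5/12) − 8 = -41/12.
For Player 2: with q = P(1), equating a1's and a2's payoffs gives 7q − 4 = −5q − 3 ⇒ q = 1/12.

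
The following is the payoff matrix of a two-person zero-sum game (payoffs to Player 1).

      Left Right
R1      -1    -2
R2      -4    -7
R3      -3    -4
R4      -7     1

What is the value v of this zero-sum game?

-5/3

Row minima: R1 → -2, R2 → -7, R3 → -4, R4 → -7; maximin = -2.
Column maxima: Left → -1, Right → 1; minimax = -1.
-2 ≠ -1, so there is no saddle point; optimal play is mixed.
R2 is strictly dominated by R1, so Player 1 never plays it.
R3 is strictly dominated by R1, so Player 1 never plays it.
On the remaining 2×2 (R1, R4 vs Left, Right):
Let Player 1 play R1 with probability p. Expected payoff against Left: (-1)p + (-7)(1−p) = 6p − 7; against Right: (-2)p + 1(1−p) = −3p + 1.
Setting these equal: 6p − 7 = −3p + 1 ⇒ 9p = 8 ⇒ p = 8/9, and the value is (6)·(8/9) − 7 = -5/3.
For Player 2: with q = P(Left), equating R1's and R4's payoffs gives q − 2 = −8q + 1 ⇒ q = 1/3.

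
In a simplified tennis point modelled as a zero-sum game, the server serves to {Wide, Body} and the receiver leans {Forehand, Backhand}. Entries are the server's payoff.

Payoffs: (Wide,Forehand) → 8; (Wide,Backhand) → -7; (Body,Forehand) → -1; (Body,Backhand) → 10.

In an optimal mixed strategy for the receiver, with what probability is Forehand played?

Row minima: Wide → -7, Body → -1; maximin = -1.
Column maxima: Forehand → 8, Backhand → 10; minimax = 8.
-1 ≠ 8, so there is no saddle point; optimal play is mixed.
Let the server play Wide with probability p. Expected payoff against Forehand: 8p + (-1)(1−p) = 9p − 1; against Backhand: (-7)p + 10(1−p) = −17p + 10.
Setting these equal: 9p − 1 = −17p + 10 ⇒ 26p = 11 ⇒ p = 11/26, and the value is (9)·(11/26) − 1 = 73/26.
For the receiver: with q = P(Forehand), equating Wide's and Body's payoffs gives 15q − 7 = −11q + 10 ⇒ q = 17/26.

17/26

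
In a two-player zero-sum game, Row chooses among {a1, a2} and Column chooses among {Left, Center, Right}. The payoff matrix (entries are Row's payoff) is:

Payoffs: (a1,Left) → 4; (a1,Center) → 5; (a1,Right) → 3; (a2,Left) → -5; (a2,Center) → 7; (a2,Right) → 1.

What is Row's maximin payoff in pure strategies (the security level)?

Row minima: a1 → 3, a2 → -5.
The best of these is 3.

3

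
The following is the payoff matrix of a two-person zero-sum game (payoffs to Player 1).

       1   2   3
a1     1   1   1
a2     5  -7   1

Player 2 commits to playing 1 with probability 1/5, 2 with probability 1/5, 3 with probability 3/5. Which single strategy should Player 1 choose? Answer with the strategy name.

a1

Expected payoff of a1: (1/5)·1 + (1/5)·1 + (3/5)·1 = 1.
Expected payoff of a2: (1/5)·5 + (1/5)·(-7) + (3/5)·1 = 1/5.
The largest is 1, so Player 1's best response is a1.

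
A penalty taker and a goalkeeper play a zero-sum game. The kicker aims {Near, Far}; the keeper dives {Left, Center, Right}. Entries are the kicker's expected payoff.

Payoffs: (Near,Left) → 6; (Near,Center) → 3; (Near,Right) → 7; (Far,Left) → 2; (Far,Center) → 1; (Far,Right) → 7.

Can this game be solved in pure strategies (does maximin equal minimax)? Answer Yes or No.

Yes

Row minima: Near → 3, Far → 1; maximin = 3.
Column maxima: Left → 6, Center → 3, Right → 7; minimax = 3.
maximin = minimax = 3, so a saddle point exists.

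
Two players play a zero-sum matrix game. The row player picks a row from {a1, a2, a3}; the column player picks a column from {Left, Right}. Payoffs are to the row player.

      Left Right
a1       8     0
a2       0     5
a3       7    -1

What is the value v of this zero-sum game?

40/13

Row minima: a1 → 0, a2 → 0, a3 → -1; maximin = 0.
Column maxima: Left → 8, Right → 5; minimax = 5.
0 ≠ 5, so there is no saddle point; optimal play is mixed.
a3 is strictly dominated by a1, so the row player never plays it.
On the remaining 2×2 (a1, a2 vs Left, Right):
Let the row player play a1 with probability p. Expected payoff against Left: 8p + 0(1−p) = 8p; against Right: 0p + 5(1−p) = −5p + 5.
Setting these equal: 8p = −5p + 5 ⇒ 13p = 5 ⇒ p = 5/13, and the value is (8)·(5/13) = 40/13.
For the column player: with q = P(Left), equating a1's and a2's payoffs gives 8q = −5q + 5 ⇒ q = 5/13.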